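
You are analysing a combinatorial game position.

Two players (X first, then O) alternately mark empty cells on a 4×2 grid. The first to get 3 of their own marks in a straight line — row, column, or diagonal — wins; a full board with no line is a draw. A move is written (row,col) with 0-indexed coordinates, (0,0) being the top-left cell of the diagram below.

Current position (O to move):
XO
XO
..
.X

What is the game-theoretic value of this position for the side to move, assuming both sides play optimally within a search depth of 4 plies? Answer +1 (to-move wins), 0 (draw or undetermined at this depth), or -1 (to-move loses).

ply 1, O at XO/XO/../.X | (2,0)=+0→XO/XO/O./.X; (2,1)=+1→XO/XO/.O/.X*; (3,0)=-1→XO/XO/../OX
ply 2: XO/XO/.O/.X is terminal -1 (X); from XO/XO/../.X depth 4

value(XO/XO/../.X, O) = +1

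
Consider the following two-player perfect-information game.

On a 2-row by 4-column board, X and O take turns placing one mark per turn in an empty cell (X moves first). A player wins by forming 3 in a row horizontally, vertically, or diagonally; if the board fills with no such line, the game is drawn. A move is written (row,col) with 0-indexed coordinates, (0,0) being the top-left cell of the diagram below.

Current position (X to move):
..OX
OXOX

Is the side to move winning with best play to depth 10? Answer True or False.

ply 1, X at ..OX/OXOX | (0,0)=+0→X.OX/OXOX*; (0,1)=+0→.XOX/OXOX
ply 2, O at X.OX/OXOX | (0,1)=+0→XOOX/OXOX*
ply 3: XOOX/OXOX is terminal +0 (X); from ..OX/OXOX depth 10

X winning at [..OX/OXOX]: False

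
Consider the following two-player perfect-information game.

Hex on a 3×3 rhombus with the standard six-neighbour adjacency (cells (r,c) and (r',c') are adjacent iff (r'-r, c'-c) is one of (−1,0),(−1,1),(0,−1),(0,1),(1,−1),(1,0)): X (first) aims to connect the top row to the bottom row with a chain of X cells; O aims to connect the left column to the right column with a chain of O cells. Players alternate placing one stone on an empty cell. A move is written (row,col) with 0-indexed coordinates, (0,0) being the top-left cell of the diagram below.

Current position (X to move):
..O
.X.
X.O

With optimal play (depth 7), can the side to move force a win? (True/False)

X winning at [..O/.X./X.O]: True

[..O/.X./X.O] X move#1: (0,0):+1/X.O/.X./X.O*, (0,1):+1/.XO/.X./X.O, (1,0):+1/..O/XX./X.O, (1,2):-1/..O/.XX/X.O, (2,1):-1/..O/.X./XXO
[X.O/.X./X.O] O move#2: (0,1):-1/XOO/.X./X.O*, (1,0):-1/X.O/OX./X.O, (1,2):-1/X.O/.XO/X.O, (2,1):-1/X.O/.X./XOO
[XOO/.X./X.O] X move#3: (1,0):+1/XOO/XX./X.O*, (1,2):-1/XOO/.XX/X.O, (2,1):-1/XOO/.X./XXO
[XOO/XX./X.O] end (terminal -1, O#4); searched ..O/.X./X.O to 7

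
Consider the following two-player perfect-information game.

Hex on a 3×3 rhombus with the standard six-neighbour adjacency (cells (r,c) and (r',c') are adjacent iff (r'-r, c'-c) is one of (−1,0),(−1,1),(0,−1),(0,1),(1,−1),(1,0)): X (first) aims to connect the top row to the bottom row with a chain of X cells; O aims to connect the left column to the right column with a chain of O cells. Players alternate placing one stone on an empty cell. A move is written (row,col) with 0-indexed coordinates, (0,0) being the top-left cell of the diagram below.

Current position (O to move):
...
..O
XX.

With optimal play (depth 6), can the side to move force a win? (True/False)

O winning at [.../..O/XX.]: True

[.../..O/XX.] O move#1: (0,0):-1/O../..O/XX., (0,1):+1/.O./..O/XX.*, (0,2):-1/..O/..O/XX., (1,0):-1/.../O.O/XX., (1,1):-1/.../.OO/XX., (2,2):-1/.../..O/XXO
[.O./..O/XX.] X move#2: (0,0):-1/XO./..O/XX.*, (0,2):-1/.OX/..O/XX., (1,0):-1/.O./X.O/XX., (1,1):-1/.O./.XO/XX., (2,2):-1/.O./..O/XXX
[XO./..O/XX.] O move#3: (0,2):-1/XOO/..O/XX., (1,0):+1/XO./O.O/XX.*, (1,1):-1/XO./.OO/XX., (2,2):-1/XO./..O/XXO
[XO./O.O/XX.] X move#4: (0,2):-1/XOX/O.O/XX.*, (1,1):-1/XO./OXO/XX., (2,2):-1/XO./O.O/XXX
[XOX/O.O/XX.] O move#5: (1,1):+1/XOX/OOO/XX.*, (2,2):-1/XOX/O.O/XXO
[XOX/OOO/XX.] end (terminal -1, X#6); searched .../..O/XX. to 6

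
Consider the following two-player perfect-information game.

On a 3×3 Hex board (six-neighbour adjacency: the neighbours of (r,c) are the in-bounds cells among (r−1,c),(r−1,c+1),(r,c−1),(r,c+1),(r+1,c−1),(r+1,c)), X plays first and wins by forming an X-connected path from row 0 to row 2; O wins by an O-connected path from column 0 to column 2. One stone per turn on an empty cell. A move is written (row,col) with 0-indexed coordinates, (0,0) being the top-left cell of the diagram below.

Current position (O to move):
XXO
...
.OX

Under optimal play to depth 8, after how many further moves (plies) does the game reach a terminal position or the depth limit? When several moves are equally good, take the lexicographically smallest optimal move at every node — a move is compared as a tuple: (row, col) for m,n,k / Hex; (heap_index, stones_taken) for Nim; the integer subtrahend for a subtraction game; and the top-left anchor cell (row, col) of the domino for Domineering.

p1 O@[XXO/.../.OX]: (1,0)[XXO/O../.OX]-1 (1,1)[XXO/.O./.OX]+1* (1,2)[XXO/..O/.OX]-1 (2,0)[XXO/.../OOX]+1
p2 X@[XXO/.O./.OX]: (1,0)[XXO/XO./.OX]-1* (1,2)[XXO/.OX/.OX]-1 (2,0)[XXO/.O./XOX]-1
p3 O@[XXO/XO./.OX]: (1,2)[XXO/XOO/.OX]-1 (2,0)[XXO/XO./OOX]+1*
p4 X@[XXO/XO./OOX] terminal -1; root [XXO/.../.OX] d8

PV length from [XXO/.../.OX]: 3 plies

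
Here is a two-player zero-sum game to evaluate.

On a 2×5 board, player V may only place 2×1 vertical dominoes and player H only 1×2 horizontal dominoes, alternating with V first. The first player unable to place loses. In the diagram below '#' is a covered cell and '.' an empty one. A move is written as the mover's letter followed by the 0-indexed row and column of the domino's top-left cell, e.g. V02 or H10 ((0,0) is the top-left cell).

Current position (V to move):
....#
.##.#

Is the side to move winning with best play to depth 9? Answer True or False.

V winning at [....#/.##.#]: False

ply 1, V at ....#/.##.# | V00=-1→#...#/###.#*; V03=-1→...##/.####
ply 2, H at #...#/###.# | H01=-1→###.#/###.#; H02=+1→#.###/###.#*
ply 3: #.###/###.# is terminal -1 (V); from ....#/.##.# depth 9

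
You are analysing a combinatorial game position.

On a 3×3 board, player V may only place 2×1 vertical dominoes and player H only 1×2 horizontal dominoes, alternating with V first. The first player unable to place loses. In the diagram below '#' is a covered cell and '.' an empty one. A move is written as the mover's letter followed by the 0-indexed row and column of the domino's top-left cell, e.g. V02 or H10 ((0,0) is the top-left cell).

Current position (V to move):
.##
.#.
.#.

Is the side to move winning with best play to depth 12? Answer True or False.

[.##/.#./.#.] V move#1: V00:+1/###/##./.#.*, V10:+1/.##/##./##., V12:+1/.##/.##/.##
[###/##./.#.] end (terminal -1, H#2); searched .##/.#./.#. to 12

V winning at [.##/.#./.#.]: True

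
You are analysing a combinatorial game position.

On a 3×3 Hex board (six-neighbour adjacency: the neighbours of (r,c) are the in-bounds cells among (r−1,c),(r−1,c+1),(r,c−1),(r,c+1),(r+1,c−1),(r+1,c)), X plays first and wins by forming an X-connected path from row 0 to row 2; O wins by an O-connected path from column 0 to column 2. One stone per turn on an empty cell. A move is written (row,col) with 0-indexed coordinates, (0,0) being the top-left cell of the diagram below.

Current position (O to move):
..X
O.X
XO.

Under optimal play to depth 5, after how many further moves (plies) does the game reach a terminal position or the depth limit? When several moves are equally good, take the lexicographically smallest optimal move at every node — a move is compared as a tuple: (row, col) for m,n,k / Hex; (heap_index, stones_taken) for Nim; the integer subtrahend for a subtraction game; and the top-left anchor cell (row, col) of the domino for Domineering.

PV length from [..X/O.X/XO.]: 4 plies

[..X/O.X/XO.] O move#1: (0,0):-1/O.X/O.X/XO.*, (0,1):-1/.OX/O.X/XO., (1,1):-1/..X/OOX/XO., (2,2):-1/..X/O.X/XOO
[O.X/O.X/XO.] X move#2: (0,1):+1/OXX/O.X/XO.*, (1,1):+1/O.X/OXX/XO., (2,2):+1/O.X/O.X/XOX
[OXX/O.X/XO.] O move#3: (1,1):-1/OXX/OOX/XO.*, (2,2):-1/OXX/O.X/XOO
[OXX/OOX/XO.] X move#4: (2,2):+1/OXX/OOX/XOX*
[OXX/OOX/XOX] end (terminal -1, O#5); searched ..X/O.X/XO. to 5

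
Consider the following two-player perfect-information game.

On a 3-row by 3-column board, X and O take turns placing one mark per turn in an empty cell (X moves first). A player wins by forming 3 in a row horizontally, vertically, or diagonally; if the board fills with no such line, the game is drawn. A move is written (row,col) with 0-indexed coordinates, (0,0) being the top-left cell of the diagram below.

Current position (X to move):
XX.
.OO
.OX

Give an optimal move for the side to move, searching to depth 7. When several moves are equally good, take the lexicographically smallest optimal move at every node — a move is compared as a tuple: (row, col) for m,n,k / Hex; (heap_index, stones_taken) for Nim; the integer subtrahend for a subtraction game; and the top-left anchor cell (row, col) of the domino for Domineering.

p1 X@[XX./.OO/.OX]: (0,2)[XXX/.OO/.OX]+1* (1,0)[XX./XOO/.OX]+1 (2,0)[XX./.OO/XOX]-1
p2 O@[XXX/.OO/.OX] terminal -1; root [XX./.OO/.OX] d7

X's best at [XX./.OO/.OX]: (0,2)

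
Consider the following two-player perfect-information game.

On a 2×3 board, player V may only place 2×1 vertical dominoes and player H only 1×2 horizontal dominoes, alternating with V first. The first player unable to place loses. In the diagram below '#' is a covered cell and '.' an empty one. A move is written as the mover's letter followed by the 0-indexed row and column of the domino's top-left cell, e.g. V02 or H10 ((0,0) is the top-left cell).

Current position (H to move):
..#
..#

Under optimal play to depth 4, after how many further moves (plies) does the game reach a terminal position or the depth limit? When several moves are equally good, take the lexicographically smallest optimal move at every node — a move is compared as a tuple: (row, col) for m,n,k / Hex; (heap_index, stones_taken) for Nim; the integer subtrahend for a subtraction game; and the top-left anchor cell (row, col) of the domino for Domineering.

PV length from [..#/..#]: 1 ply

p1 H@[..#/..#]: H00[###/..#]+1* H10[..#/###]+1
p2 V@[###/..#] terminal -1; root [..#/..#] d4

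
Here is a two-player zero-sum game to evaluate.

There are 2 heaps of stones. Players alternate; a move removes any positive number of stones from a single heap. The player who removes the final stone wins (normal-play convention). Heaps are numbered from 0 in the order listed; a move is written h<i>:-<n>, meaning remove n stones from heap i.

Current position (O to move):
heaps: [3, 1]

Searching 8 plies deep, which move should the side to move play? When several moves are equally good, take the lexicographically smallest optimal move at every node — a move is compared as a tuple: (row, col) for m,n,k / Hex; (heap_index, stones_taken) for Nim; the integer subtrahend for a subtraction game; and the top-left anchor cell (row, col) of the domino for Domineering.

[(3,1)] O move#1: h0:-1:-1/(2,1), h0:-2:+1/(1,1)*, h0:-3:-1/(0,1), h1:-1:-1/(3,0)
[(1,1)] X move#2: h0:-1:-1/(0,1)*, h1:-1:-1/(1,0)
[(0,1)] O move#3: h1:-1:+1/(0,0)*
[(0,0)] end (terminal -1, X#4); searched (3,1) to 8

O's best at [(3,1)]: h0:-2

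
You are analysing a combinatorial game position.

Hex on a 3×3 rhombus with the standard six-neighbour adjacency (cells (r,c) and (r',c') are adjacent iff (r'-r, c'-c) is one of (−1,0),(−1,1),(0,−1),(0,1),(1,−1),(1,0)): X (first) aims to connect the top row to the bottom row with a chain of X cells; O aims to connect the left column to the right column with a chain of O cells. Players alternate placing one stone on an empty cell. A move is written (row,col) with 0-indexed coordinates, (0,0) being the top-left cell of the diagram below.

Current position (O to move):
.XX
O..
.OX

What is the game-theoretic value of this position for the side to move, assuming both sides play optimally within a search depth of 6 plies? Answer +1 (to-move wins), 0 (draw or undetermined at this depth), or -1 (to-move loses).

value(.XX/O../.OX, O) = +1

[.XX/O../.OX] O move#1: (0,0):-1/OXX/O../.OX, (1,1):-1/.XX/OO./.OX, (1,2):+1/.XX/O.O/.OX*, (2,0):-1/.XX/O../OOX
[.XX/O.O/.OX] X move#2: (0,0):-1/XXX/O.O/.OX*, (1,1):-1/.XX/OXO/.OX, (2,0):-1/.XX/O.O/XOX
[XXX/O.O/.OX] O move#3: (1,1):+1/XXX/OOO/.OX*, (2,0):+1/XXX/O.O/OOX
[XXX/OOO/.OX] end (terminal -1, X#4); searched .XX/O../.OX to 6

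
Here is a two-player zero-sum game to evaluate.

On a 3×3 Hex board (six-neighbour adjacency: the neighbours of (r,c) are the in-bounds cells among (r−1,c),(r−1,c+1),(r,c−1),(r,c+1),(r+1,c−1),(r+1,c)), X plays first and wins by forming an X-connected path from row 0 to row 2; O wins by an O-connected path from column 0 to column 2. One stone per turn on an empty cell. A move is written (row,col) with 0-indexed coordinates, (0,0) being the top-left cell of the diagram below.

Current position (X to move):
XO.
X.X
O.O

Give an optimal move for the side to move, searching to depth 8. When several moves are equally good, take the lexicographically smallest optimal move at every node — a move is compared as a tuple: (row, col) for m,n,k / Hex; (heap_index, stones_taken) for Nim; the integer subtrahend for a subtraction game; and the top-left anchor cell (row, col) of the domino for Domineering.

ply 1, X at XO./X.X/O.O | (0,2)=-1→XOX/X.X/O.O; (1,1)=-1→XO./XXX/O.O; (2,1)=+1→XO./X.X/OXO*
ply 2, O at XO./X.X/OXO | (0,2)=-1→XOO/X.X/OXO*; (1,1)=-1→XO./XOX/OXO
ply 3, X at XOO/X.X/OXO | (1,1)=+1→XOO/XXX/OXO*
ply 4: XOO/XXX/OXO is terminal -1 (O); from XO./X.X/O.O depth 8

X's best at [XO./X.X/O.O]: (2,1)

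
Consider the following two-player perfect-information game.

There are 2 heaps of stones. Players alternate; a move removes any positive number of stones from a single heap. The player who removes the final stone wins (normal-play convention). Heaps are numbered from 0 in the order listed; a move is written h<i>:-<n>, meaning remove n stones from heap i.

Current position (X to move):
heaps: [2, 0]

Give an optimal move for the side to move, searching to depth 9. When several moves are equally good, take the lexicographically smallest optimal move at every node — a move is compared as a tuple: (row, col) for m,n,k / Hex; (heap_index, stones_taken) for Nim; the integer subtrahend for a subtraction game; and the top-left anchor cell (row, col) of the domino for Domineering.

ply 1, X at (2,0) | h0:-1=-1→(1,0); h0:-2=+1→(0,0)*
ply 2: (0,0) is terminal -1 (O); from (2,0) depth 9

X's best at [(2,0)]: h0:-2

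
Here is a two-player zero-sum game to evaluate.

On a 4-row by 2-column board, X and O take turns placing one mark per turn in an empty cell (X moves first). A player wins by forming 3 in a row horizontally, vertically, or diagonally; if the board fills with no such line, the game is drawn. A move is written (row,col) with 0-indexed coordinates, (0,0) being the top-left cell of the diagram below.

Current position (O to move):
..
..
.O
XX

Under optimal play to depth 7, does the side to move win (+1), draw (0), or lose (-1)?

value(../../.O/XX, O) = 0

ply 1, O at ../../.O/XX | (0,0)=+0→O./../.O/XX*; (0,1)=+0→.O/../.O/XX; (1,0)=+0→../O./.O/XX; (1,1)=+0→../.O/.O/XX; (2,0)=+0→../../OO/XX
ply 2, X at O./../.O/XX | (0,1)=+0→OX/../.O/XX*; (1,0)=+0→O./X./.O/XX; (1,1)=+0→O./.X/.O/XX; (2,0)=+0→O./../XO/XX
ply 3, O at OX/../.O/XX | (1,0)=+0→OX/O./.O/XX*; (1,1)=+0→OX/.O/.O/XX; (2,0)=+0→OX/../OO/XX
ply 4, X at OX/O./.O/XX | (1,1)=-1→OX/OX/.O/XX; (2,0)=+0→OX/O./XO/XX*
ply 5, O at OX/O./XO/XX | (1,1)=+0→OX/OO/XO/XX*
ply 6: OX/OO/XO/XX is terminal +0 (X); from ../../.O/XX depth 7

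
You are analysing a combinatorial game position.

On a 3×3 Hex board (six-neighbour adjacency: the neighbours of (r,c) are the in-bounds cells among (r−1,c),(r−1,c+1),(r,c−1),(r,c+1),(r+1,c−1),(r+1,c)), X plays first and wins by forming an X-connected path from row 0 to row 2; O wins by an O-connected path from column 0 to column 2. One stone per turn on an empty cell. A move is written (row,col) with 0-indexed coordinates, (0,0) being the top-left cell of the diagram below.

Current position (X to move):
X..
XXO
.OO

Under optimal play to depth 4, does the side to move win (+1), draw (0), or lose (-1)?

p1 X@[X../XXO/.OO]: (0,1)[XX./XXO/.OO]-1 (0,2)[X.X/XXO/.OO]-1 (2,0)[X../XXO/XOO]+1*
p2 O@[X../XXO/XOO] terminal -1; root [X../XXO/.OO] d4

value(X../XXO/.OO, X) = +1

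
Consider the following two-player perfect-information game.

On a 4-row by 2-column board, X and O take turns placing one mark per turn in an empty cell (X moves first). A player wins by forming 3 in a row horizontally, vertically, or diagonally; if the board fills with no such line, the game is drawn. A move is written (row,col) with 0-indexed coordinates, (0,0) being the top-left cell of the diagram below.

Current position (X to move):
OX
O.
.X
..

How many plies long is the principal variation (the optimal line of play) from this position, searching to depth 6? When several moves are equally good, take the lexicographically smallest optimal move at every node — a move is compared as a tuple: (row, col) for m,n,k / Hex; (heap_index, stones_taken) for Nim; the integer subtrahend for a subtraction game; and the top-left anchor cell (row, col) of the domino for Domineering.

PV length from [OX/O./.X/..]: 1 ply

p1 X@[OX/O./.X/..]: (1,1)[OX/OX/.X/..]+1* (2,0)[OX/O./XX/..]+0 (3,0)[OX/O./.X/X.]-1 (3,1)[OX/O./.X/.X]-1
p2 O@[OX/OX/.X/..] terminal -1; root [OX/O./.X/..] d6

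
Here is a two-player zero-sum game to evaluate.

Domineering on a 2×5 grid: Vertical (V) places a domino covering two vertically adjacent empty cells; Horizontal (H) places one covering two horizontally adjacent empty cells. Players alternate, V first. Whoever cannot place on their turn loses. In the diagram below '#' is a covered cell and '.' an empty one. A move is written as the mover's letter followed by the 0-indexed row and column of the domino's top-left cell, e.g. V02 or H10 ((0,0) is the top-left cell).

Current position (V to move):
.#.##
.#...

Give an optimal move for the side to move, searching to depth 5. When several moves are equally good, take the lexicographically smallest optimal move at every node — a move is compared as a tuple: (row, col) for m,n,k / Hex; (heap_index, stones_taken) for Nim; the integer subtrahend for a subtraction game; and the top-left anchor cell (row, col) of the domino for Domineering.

[.#.##/.#...] V move#1: V00:-1/##.##/##..., V02:+1/.####/.##..*
[.####/.##..] H move#2: H13:-1/.####/.####*
[.####/.####] V move#3: V00:+1/#####/#####*
[#####/#####] end (terminal -1, H#4); searched .#.##/.#... to 5

V's best at [.#.##/.#...]: V02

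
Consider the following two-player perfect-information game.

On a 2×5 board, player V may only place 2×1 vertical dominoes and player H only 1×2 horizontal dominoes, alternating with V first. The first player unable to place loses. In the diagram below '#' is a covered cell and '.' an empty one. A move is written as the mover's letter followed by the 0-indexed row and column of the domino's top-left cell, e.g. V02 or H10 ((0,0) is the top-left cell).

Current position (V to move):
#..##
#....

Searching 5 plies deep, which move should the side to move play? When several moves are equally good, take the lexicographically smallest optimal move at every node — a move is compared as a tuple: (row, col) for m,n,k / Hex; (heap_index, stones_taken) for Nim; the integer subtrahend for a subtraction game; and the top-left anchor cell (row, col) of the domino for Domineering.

V's best at [#..##/#....]: V02

ply 1, V at #..##/#.... | V01=-1→##.##/##...; V02=+1→#.###/#.#..*
ply 2, H at #.###/#.#.. | H13=-1→#.###/#.###*
ply 3, V at #.###/#.### | V01=+1→#####/#####*
ply 4: #####/##### is terminal -1 (H); from #..##/#.... depth 5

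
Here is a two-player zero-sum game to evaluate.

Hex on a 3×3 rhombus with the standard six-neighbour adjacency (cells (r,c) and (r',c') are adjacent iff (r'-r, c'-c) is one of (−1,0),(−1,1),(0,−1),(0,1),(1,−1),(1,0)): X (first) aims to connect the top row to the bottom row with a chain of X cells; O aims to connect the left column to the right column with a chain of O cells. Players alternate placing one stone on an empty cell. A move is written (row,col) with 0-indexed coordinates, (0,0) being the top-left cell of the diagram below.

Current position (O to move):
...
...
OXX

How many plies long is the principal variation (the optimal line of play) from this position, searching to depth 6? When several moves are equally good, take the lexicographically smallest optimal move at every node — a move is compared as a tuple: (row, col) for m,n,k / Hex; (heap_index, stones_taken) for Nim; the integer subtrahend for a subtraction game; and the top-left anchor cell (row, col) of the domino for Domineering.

PV length from [.../.../OXX]: 5 plies

[.../.../OXX] O move#1: (0,0):-1/O../.../OXX, (0,1):-1/.O./.../OXX, (0,2):+1/..O/.../OXX*, (1,0):-1/.../O../OXX, (1,1):+1/.../.O./OXX, (1,2):-1/.../..O/OXX
[..O/.../OXX] X move#2: (0,0):-1/X.O/.../OXX*, (0,1):-1/.XO/.../OXX, (1,0):-1/..O/X../OXX, (1,1):-1/..O/.X./OXX, (1,2):-1/..O/..X/OXX
[X.O/.../OXX] O move#3: (0,1):+1/XOO/.../OXX*, (1,0):+1/X.O/O../OXX, (1,1):+1/X.O/.O./OXX, (1,2):-1/X.O/..O/OXX
[XOO/.../OXX] X move#4: (1,0):-1/XOO/X../OXX*, (1,1):-1/XOO/.X./OXX, (1,2):-1/XOO/..X/OXX
[XOO/X../OXX] O move#5: (1,1):+1/XOO/XO./OXX*, (1,2):-1/XOO/X.O/OXX
[XOO/XO./OXX] end (terminal -1, X#6); searched .../.../OXX to 6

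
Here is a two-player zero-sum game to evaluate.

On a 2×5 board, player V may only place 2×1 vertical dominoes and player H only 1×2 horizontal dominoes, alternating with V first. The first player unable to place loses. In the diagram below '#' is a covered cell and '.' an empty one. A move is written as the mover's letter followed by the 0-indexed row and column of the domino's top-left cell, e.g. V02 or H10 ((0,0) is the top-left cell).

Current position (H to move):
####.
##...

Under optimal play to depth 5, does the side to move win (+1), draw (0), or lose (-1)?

ply 1, H at ####./##... | H12=-1→####./####.; H13=+1→####./##.##*
ply 2: ####./##.## is terminal -1 (V); from ####./##... depth 5

value(####./##..., H) = +1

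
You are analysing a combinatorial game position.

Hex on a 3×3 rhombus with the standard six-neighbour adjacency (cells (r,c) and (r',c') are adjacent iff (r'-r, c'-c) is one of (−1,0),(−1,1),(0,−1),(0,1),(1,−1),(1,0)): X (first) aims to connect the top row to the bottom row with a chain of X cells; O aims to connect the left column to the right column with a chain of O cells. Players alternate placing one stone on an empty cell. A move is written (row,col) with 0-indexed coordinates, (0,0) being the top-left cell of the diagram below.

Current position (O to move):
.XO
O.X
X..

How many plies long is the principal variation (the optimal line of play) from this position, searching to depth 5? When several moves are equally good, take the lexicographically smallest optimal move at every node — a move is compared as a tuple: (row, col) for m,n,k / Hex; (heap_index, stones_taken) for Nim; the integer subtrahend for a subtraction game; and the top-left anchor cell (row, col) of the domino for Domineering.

ply 1, O at .XO/O.X/X.. | (0,0)=-1→OXO/O.X/X..; (1,1)=+1→.XO/OOX/X..*; (2,1)=-1→.XO/O.X/XO.; (2,2)=-1→.XO/O.X/X.O
ply 2: .XO/OOX/X.. is terminal -1 (X); from .XO/O.X/X.. depth 5

PV length from [.XO/O.X/X..]: 1 ply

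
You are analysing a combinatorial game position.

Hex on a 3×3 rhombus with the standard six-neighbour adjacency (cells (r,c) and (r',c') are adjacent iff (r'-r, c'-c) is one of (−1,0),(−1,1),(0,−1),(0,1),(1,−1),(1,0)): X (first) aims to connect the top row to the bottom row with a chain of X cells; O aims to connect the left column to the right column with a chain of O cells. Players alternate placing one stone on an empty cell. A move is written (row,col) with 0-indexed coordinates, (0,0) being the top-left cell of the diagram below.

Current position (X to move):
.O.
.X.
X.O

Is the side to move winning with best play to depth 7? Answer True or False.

p1 X@[.O./.X./X.O]: (0,0)[XO./.X./X.O]+1* (0,2)[.OX/.X./X.O]+1 (1,0)[.O./XX./X.O]+1 (1,2)[.O./.XX/X.O]-1 (2,1)[.O./.X./XXO]-1
p2 O@[XO./.X./X.O]: (0,2)[XOO/.X./X.O]-1* (1,0)[XO./OX./X.O]-1 (1,2)[XO./.XO/X.O]-1 (2,1)[XO./.X./XOO]-1
p3 X@[XOO/.X./X.O]: (1,0)[XOO/XX./X.O]+1* (1,2)[XOO/.XX/X.O]-1 (2,1)[XOO/.X./XXO]-1
p4 O@[XOO/XX./X.O] terminal -1; root [.O./.X./X.O] d7

X winning at [.O./.X./X.O]: True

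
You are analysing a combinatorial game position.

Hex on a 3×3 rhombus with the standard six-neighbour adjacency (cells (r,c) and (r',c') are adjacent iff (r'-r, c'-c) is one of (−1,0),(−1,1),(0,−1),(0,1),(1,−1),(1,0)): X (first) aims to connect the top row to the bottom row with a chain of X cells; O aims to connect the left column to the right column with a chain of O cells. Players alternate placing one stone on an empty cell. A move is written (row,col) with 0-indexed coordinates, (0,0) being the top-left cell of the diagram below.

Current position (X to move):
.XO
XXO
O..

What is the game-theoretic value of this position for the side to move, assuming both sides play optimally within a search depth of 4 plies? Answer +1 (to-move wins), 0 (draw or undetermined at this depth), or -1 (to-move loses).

ply 1, X at .XO/XXO/O.. | (0,0)=-1→XXO/XXO/O..; (2,1)=+1→.XO/XXO/OX.*; (2,2)=-1→.XO/XXO/O.X
ply 2: .XO/XXO/OX. is terminal -1 (O); from .XO/XXO/O.. depth 4

value(.XO/XXO/O.., X) = +1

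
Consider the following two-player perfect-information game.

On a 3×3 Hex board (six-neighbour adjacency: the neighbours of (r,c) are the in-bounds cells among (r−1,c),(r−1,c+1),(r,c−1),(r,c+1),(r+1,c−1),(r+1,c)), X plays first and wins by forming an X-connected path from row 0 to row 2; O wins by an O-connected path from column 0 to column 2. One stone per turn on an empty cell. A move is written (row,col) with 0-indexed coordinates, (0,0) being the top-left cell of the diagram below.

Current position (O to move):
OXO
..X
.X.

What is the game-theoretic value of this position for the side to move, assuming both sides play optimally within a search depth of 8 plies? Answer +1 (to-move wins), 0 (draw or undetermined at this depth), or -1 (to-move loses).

value(OXO/..X/.X., O) = +1

[OXO/..X/.X.] O move#1: (1,0):-1/OXO/O.X/.X., (1,1):+1/OXO/.OX/.X.*, (2,0):-1/OXO/..X/OX., (2,2):-1/OXO/..X/.XO
[OXO/.OX/.X.] X move#2: (1,0):-1/OXO/XOX/.X.*, (2,0):-1/OXO/.OX/XX., (2,2):-1/OXO/.OX/.XX
[OXO/XOX/.X.] O move#3: (2,0):+1/OXO/XOX/OX.*, (2,2):-1/OXO/XOX/.XO
[OXO/XOX/OX.] end (terminal -1, X#4); searched OXO/..X/.X. to 8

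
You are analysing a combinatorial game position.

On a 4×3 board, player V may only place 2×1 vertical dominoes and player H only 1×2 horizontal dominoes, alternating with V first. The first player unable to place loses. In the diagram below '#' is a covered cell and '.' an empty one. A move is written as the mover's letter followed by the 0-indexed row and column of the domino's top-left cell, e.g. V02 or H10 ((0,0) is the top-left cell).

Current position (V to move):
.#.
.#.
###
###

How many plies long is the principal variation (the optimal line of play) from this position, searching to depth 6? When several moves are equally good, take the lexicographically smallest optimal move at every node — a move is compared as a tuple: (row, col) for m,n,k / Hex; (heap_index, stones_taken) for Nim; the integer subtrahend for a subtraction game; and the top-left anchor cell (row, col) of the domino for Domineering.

ply 1, V at .#./.#./###/### | V00=+1→##./##./###/###*; V02=+1→.##/.##/###/###
ply 2: ##./##./###/### is terminal -1 (H); from .#./.#./###/### depth 6

PV length from [.#./.#./###/###]: 1 ply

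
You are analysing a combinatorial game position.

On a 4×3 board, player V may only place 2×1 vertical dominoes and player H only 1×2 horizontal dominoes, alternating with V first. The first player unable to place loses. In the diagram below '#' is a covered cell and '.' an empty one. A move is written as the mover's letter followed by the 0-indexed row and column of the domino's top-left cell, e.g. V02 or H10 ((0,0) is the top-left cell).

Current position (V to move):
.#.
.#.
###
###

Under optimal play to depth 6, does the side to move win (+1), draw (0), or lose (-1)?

ply 1, V at .#./.#./###/### | V00=+1→##./##./###/###*; V02=+1→.##/.##/###/###
ply 2: ##./##./###/### is terminal -1 (H); from .#./.#./###/### depth 6

value(.#./.#./###/###, V) = +1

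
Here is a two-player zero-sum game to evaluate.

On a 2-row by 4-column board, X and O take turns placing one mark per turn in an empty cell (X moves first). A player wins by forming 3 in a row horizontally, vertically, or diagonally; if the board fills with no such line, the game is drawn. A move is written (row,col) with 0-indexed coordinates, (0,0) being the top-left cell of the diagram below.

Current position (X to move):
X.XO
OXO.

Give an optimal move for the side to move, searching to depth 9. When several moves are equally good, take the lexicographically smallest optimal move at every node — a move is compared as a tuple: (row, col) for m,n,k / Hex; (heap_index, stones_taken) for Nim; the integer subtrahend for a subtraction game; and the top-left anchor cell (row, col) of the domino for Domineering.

X's best at [X.XO/OXO.]: (0,1)

ply 1, X at X.XO/OXO. | (0,1)=+1→XXXO/OXO.*; (1,3)=+0→X.XO/OXOX
ply 2: XXXO/OXO. is terminal -1 (O); from X.XO/OXO. depth 9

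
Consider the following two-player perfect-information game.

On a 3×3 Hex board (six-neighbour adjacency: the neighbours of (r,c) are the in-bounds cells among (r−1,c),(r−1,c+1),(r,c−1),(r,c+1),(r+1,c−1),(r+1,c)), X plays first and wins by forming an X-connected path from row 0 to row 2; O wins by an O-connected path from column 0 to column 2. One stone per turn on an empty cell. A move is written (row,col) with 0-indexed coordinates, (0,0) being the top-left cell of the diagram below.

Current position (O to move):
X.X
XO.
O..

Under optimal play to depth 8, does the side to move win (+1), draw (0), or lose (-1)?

ply 1, O at X.X/XO./O.. | (0,1)=-1→XOX/XO./O..; (1,2)=+1→X.X/XOO/O..*; (2,1)=+1→X.X/XO./OO.; (2,2)=+1→X.X/XO./O.O
ply 2: X.X/XOO/O.. is terminal -1 (X); from X.X/XO./O.. depth 8

value(X.X/XO./O.., O) = +1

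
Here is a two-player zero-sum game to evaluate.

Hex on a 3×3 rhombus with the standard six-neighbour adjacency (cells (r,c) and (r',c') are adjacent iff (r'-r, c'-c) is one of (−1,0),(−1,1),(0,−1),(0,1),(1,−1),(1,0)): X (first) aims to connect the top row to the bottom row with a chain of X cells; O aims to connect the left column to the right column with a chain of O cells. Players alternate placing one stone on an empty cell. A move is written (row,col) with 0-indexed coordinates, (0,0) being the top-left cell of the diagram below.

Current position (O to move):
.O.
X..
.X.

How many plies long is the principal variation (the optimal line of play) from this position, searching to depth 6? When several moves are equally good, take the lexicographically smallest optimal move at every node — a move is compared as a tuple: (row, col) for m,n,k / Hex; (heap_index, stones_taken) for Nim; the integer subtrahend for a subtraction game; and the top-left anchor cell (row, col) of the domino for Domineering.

[.O./X../.X.] O move#1: (0,0):-1/OO./X../.X., (0,2):-1/.OO/X../.X., (1,1):+1/.O./XO./.X.*, (1,2):-1/.O./X.O/.X., (2,0):-1/.O./X../OX., (2,2):-1/.O./X../.XO
[.O./XO./.X.] X move#2: (0,0):-1/XO./XO./.X.*, (0,2):-1/.OX/XO./.X., (1,2):-1/.O./XOX/.X., (2,0):-1/.O./XO./XX., (2,2):-1/.O./XO./.XX
[XO./XO./.X.] O move#3: (0,2):-1/XOO/XO./.X., (1,2):-1/XO./XOO/.X., (2,0):+1/XO./XO./OX.*, (2,2):-1/XO./XO./.XO
[XO./XO./OX.] X move#4: (0,2):-1/XOX/XO./OX.*, (1,2):-1/XO./XOX/OX., (2,2):-1/XO./XO./OXX
[XOX/XO./OX.] O move#5: (1,2):+1/XOX/XOO/OX.*, (2,2):-1/XOX/XO./OXO
[XOX/XOO/OX.] end (terminal -1, X#6); searched .O./X../.X. to 6

PV length from [.O./X../.X.]: 5 plies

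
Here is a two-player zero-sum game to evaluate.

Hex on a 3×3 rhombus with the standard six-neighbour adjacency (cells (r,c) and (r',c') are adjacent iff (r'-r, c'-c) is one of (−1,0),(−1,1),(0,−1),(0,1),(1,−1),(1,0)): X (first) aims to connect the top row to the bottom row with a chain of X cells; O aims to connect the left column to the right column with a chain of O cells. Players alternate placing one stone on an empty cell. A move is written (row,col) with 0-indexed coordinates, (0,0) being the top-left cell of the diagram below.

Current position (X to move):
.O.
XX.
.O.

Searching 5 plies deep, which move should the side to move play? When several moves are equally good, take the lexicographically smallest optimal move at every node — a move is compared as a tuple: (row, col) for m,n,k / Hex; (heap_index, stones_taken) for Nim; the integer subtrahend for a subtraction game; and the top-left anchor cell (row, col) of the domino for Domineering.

X's best at [.O./XX./.O.]: (1,2)

[.O./XX./.O.] X move#1: (0,0):-1/XO./XX./.O., (0,2):-1/.OX/XX./.O., (1,2):+1/.O./XXX/.O.*, (2,0):+1/.O./XX./XO., (2,2):+1/.O./XX./.OX
[.O./XXX/.O.] O move#2: (0,0):-1/OO./XXX/.O.*, (0,2):-1/.OO/XXX/.O., (2,0):-1/.O./XXX/OO., (2,2):-1/.O./XXX/.OO
[OO./XXX/.O.] X move#3: (0,2):+1/OOX/XXX/.O.*, (2,0):-1/OO./XXX/XO., (2,2):-1/OO./XXX/.OX
[OOX/XXX/.O.] O move#4: (2,0):-1/OOX/XXX/OO.*, (2,2):-1/OOX/XXX/.OO
[OOX/XXX/OO.] X move#5: (2,2):+1/OOX/XXX/OOX*
[OOX/XXX/OOX] end (terminal -1, O#6); searched .O./XX./.O. to 5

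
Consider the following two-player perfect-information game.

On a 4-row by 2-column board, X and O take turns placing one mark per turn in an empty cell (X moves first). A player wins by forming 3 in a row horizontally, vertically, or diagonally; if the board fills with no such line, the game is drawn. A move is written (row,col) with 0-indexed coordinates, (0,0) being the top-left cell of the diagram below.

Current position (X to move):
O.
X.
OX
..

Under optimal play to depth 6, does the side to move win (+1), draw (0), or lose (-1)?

value(O./X./OX/.., X) = +1

p1 X@[O./X./OX/..]: (0,1)[OX/X./OX/..]+0 (1,1)[O./XX/OX/..]+1* (3,0)[O./X./OX/X.]+0 (3,1)[O./X./OX/.X]+0
p2 O@[O./XX/OX/..]: (0,1)[OO/XX/OX/..]-1* (3,0)[O./XX/OX/O.]-1 (3,1)[O./XX/OX/.O]-1
p3 X@[OO/XX/OX/..]: (3,0)[OO/XX/OX/X.]+0 (3,1)[OO/XX/OX/.X]+1*
p4 O@[OO/XX/OX/.X] terminal -1; root [O./X./OX/..] d6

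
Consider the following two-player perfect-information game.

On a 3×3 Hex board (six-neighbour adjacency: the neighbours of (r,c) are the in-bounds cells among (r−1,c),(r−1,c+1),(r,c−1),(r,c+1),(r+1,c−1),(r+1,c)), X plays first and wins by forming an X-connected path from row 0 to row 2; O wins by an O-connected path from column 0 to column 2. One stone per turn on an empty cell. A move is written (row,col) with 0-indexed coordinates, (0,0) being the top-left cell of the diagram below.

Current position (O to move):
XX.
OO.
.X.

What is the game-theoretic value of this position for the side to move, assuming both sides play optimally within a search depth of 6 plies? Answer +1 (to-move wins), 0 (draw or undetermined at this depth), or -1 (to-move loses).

p1 O@[XX./OO./.X.]: (0,2)[XXO/OO./.X.]+1* (1,2)[XX./OOO/.X.]+1 (2,0)[XX./OO./OX.]+1 (2,2)[XX./OO./.XO]+1
p2 X@[XXO/OO./.X.] terminal -1; root [XX./OO./.X.] d6

value(XX./OO./.X., O) = +1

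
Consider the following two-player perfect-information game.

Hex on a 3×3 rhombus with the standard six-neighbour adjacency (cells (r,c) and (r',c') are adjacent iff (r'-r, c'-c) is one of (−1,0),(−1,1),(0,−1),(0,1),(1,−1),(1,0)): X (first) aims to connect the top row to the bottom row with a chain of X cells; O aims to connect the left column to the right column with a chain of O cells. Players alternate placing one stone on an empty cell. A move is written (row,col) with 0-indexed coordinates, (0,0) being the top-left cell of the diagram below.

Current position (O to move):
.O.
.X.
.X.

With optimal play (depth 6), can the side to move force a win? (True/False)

p1 O@[.O./.X./.X.]: (0,0)[OO./.X./.X.]-1 (0,2)[.OO/.X./.X.]+1* (1,0)[.O./OX./.X.]-1 (1,2)[.O./.XO/.X.]-1 (2,0)[.O./.X./OX.]-1 (2,2)[.O./.X./.XO]-1
p2 X@[.OO/.X./.X.]: (0,0)[XOO/.X./.X.]-1* (1,0)[.OO/XX./.X.]-1 (1,2)[.OO/.XX/.X.]-1 (2,0)[.OO/.X./XX.]-1 (2,2)[.OO/.X./.XX]-1
p3 O@[XOO/.X./.X.]: (1,0)[XOO/OX./.X.]+1* (1,2)[XOO/.XO/.X.]-1 (2,0)[XOO/.X./OX.]-1 (2,2)[XOO/.X./.XO]-1
p4 X@[XOO/OX./.X.] terminal -1; root [.O./.X./.X.] d6

O winning at [.O./.X./.X.]: True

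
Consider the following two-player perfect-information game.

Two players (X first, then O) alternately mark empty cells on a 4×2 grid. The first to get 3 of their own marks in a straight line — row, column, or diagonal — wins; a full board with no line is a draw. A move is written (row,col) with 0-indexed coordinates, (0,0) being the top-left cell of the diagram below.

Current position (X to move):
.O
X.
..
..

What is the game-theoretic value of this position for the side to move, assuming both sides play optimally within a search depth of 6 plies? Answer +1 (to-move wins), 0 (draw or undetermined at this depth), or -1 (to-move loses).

ply 1, X at .O/X./../.. | (0,0)=+0→XO/X./../..; (1,1)=+0→.O/XX/../..; (2,0)=+1→.O/X./X./..*; (2,1)=+0→.O/X./.X/..; (3,0)=+0→.O/X./../X.; (3,1)=+0→.O/X./../.X
ply 2, O at .O/X./X./.. | (0,0)=-1→OO/X./X./..*; (1,1)=-1→.O/XO/X./..; (2,1)=-1→.O/X./XO/..; (3,0)=-1→.O/X./X./O.; (3,1)=-1→.O/X./X./.O
ply 3, X at OO/X./X./.. | (1,1)=+0→OO/XX/X./..; (2,1)=+0→OO/X./XX/..; (3,0)=+1→OO/X./X./X.*; (3,1)=+0→OO/X./X./.X
ply 4: OO/X./X./X. is terminal -1 (O); from .O/X./../.. depth 6

value(.O/X./../.., X) = +1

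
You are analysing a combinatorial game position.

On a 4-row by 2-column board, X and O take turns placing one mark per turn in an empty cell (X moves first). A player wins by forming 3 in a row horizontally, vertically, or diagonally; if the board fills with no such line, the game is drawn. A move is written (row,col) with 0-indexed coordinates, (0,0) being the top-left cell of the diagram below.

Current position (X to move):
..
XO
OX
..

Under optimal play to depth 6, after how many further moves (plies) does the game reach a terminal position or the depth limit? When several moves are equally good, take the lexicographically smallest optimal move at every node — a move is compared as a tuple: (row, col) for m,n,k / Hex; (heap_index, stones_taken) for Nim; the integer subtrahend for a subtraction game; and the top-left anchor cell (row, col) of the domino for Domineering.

[../XO/OX/..] X move#1: (0,0):+0/X./XO/OX/..*, (0,1):+0/.X/XO/OX/.., (3,0):+0/../XO/OX/X., (3,1):+0/../XO/OX/.X
[X./XO/OX/..] O move#2: (0,1):+0/XO/XO/OX/..*, (3,0):+0/X./XO/OX/O., (3,1):+0/X./XO/OX/.O
[XO/XO/OX/..] X move#3: (3,0):+0/XO/XO/OX/X.*, (3,1):+0/XO/XO/OX/.X
[XO/XO/OX/X.] O move#4: (3,1):+0/XO/XO/OX/XO*
[XO/XO/OX/XO] end (terminal +0, X#5); searched ../XO/OX/.. to 6

PV length from [../XO/OX/..]: 4 plies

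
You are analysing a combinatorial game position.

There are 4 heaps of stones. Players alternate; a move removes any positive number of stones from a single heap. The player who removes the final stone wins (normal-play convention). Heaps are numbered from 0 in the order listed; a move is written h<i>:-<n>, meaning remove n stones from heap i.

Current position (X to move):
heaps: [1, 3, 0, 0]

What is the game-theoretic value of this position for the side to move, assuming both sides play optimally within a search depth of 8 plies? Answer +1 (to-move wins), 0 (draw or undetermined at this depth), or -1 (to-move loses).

[(1,3,0,0)] X move#1: h0:-1:-1/(0,3,0,0), h1:-1:-1/(1,2,0,0), h1:-2:+1/(1,1,0,0)*, h1:-3:-1/(1,0,0,0)
[(1,1,0,0)] O move#2: h0:-1:-1/(0,1,0,0)*, h1:-1:-1/(1,0,0,0)
[(0,1,0,0)] X move#3: h1:-1:+1/(0,0,0,0)*
[(0,0,0,0)] end (terminal -1, O#4); searched (1,3,0,0) to 8

value((1,3,0,0), X) = +1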